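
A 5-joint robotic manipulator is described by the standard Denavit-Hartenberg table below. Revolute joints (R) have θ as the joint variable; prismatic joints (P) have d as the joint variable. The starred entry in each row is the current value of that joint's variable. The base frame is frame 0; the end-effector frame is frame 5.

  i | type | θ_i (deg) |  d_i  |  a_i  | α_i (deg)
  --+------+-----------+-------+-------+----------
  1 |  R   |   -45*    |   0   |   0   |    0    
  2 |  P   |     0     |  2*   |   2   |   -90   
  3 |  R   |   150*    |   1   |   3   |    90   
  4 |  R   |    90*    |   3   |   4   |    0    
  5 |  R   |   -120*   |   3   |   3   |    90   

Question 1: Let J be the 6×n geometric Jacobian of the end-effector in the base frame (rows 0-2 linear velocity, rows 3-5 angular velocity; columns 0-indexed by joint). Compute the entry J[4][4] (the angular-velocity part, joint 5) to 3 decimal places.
-0.354

axis z_4 = (0.3536,-0.3536,-0.8660); lever o_n−o_4 = (-1.5910,-0.5303,-3.8971)
cross product → J_v[:, 4] = (0.9186,2.7557,-0.7500)
J_ω[:, 4] = z_4
entry J[4][4] = -0.3536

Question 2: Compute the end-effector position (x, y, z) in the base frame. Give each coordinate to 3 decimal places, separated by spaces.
after link 1: o_1 = (0.0000, 0.0000, 0.0000)
after link 2: o_2 = (1.4142, -1.4142, 2.0000)
after link 3: o_3 = (0.2842, 1.1300, 0.5000)
after link 4: o_4 = (4.1733, 2.8978, -2.0981)
after link 5: o_5 = (2.5823, 2.3674, -5.9952)

2.582 2.367 -5.995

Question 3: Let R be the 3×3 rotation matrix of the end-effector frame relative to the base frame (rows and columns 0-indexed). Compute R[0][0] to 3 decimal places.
End-effector x-axis (col 0 of R) = (-0.8839,0.1768,-0.4330)
R[0][0] = -0.8839

-0.884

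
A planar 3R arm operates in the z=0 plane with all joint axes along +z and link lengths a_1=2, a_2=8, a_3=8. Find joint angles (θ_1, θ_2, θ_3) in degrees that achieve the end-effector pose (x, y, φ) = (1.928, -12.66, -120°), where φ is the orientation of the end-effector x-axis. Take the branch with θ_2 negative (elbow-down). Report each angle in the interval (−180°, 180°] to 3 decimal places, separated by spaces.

wrist centre = target − a_3·(cos φ, sin φ) = (5.9280, -5.7318)
cos θ_2 = (67.9947−2²−8²)/(2·2·8) = -0.0002; θ_2 = -90.0095° (elbow-down)
β = atan2(-5.7318,5.9280) = -44.0360°; ψ = atan2(-8.0000,1.9987) = -75.9727°
θ_1 = β − ψ = 31.9368°
θ_3 = φ − θ_1 − θ_2 = -61.9272° (wrapped to (-180°,180°])

31.937 -90.010 -61.927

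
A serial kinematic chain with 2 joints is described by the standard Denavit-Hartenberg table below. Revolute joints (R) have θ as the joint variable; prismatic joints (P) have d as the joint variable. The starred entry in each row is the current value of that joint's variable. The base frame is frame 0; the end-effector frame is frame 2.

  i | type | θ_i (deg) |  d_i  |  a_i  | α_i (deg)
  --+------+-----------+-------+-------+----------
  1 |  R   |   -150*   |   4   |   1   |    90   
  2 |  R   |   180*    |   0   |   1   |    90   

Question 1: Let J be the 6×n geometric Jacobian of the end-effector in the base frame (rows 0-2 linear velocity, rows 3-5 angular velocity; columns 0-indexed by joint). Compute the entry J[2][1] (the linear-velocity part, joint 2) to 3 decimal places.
axis z_1 = (-0.5000,0.8660,0.0000); lever o_n−o_1 = (0.8660,0.5000,0.0000)
cross product → J_v[:, 1] = (-0.0000,0.0000,-1.0000)
J_ω[:, 1] = z_1
entry J[2][1] = -1.0000

-1.000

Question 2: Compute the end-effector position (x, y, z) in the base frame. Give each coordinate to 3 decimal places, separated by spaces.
0.000 -0.000 4.000

after link 1: o_1 = (-0.8660, -0.5000, 4.0000)
after link 2: o_2 = (0.0000, -0.0000, 4.0000)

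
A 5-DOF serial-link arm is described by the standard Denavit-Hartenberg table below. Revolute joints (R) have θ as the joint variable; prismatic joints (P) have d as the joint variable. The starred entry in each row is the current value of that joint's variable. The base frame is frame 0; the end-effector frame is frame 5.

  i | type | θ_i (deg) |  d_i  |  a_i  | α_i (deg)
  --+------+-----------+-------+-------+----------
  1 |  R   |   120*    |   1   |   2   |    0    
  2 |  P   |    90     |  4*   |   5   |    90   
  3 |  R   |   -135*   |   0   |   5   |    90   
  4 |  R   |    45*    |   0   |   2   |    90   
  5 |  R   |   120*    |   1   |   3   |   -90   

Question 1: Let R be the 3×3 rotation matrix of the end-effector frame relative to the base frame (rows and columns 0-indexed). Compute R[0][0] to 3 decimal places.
End-effector x-axis (col 0 of R) = (0.4906,-0.1250,0.8624)
R[0][0] = 0.4906

0.491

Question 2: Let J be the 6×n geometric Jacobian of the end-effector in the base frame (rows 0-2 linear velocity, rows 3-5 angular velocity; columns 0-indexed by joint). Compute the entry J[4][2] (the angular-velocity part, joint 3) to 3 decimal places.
axis z_2 = (-0.5000,0.8660,0.0000); lever o_n−o_2 = (5.4791,2.7551,-2.4484)
cross product → J_v[:, 2] = (-2.1204,-1.2242,-6.1227)
J_ω[:, 2] = z_2
entry J[4][2] = 0.8660

0.866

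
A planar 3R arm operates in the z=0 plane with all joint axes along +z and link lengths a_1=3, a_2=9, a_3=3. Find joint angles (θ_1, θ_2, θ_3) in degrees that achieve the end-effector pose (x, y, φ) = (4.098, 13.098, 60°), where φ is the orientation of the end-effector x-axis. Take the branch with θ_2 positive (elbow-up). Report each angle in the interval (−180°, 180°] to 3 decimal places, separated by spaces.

29.998 60.002 -30.001

wrist centre = target − a_3·(cos φ, sin φ) = (2.5980, 10.4999)
cos θ_2 = (116.9980−3²−9²)/(2·3·9) = 0.5000; θ_2 = 60.0024° (elbow-up)
β = atan2(10.4999,2.5980) = 76.1024°; ψ = atan2(7.7944,7.4997) = 46.1041°
θ_1 = β − ψ = 29.9983°
θ_3 = φ − θ_1 − θ_2 = -30.0008° (wrapped to (-180°,180°])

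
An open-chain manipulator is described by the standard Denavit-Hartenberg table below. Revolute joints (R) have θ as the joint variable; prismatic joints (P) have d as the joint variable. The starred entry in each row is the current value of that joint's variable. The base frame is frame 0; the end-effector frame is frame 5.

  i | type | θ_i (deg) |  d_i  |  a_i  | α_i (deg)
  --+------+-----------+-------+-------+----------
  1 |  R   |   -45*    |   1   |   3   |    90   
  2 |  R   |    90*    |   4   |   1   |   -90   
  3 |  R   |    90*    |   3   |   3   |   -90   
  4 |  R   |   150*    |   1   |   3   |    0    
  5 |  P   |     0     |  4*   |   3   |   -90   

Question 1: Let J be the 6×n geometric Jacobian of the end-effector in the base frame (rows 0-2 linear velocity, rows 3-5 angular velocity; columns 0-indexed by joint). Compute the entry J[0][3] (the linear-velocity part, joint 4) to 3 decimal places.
axis z_3 = (-0.0000,0.0000,-1.0000); lever o_n−o_3 = (-1.5529,-5.7956,-5.0000)
cross product → J_v[:, 3] = (-5.7956,1.5529,0.0000)
J_ω[:, 3] = z_3
entry J[0][3] = -5.7956

-5.796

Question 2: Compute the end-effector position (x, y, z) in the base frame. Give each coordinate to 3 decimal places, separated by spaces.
after link 1: o_1 = (2.1213, -2.1213, 1.0000)
after link 2: o_2 = (-0.7071, -4.9497, 2.0000)
after link 3: o_3 = (-0.7071, -0.7071, 2.0000)
after link 4: o_4 = (-1.4836, -3.6049, 1.0000)
after link 5: o_5 = (-2.2600, -6.5027, -3.0000)

-2.260 -6.503 -3.000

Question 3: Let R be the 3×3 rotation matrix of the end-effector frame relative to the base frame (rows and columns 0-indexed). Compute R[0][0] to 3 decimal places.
End-effector x-axis (col 0 of R) = (-0.2588,-0.9659,-0.0000)
R[0][0] = -0.2588

-0.259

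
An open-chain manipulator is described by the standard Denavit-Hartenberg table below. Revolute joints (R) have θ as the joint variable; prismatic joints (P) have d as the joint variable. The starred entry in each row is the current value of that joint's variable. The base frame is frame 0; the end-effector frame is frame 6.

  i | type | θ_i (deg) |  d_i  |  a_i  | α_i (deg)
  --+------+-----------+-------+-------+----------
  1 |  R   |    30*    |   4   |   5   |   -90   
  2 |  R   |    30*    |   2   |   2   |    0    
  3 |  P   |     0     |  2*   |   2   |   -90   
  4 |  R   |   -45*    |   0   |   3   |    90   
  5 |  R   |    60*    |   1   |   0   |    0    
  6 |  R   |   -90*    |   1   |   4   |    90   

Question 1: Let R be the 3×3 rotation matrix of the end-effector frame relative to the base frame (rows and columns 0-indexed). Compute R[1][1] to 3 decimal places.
0.306

End-effector y-axis (col 1 of R) = (-0.8839,0.3062,0.3536)
R[1][1] = 0.3062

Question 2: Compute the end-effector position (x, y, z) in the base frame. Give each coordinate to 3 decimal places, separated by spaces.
5.571 14.746 2.154

after link 1: o_1 = (4.3301, 2.5000, 4.0000)
after link 2: o_2 = (4.8301, 5.0981, 3.0000)
after link 3: o_3 = (5.3301, 7.6962, 2.0000)
after link 4: o_4 = (5.8605, 10.4518, 0.9393)
after link 5: o_5 = (4.9766, 10.7580, 1.2929)
after link 6: o_6 = (5.5711, 14.7462, 2.1538)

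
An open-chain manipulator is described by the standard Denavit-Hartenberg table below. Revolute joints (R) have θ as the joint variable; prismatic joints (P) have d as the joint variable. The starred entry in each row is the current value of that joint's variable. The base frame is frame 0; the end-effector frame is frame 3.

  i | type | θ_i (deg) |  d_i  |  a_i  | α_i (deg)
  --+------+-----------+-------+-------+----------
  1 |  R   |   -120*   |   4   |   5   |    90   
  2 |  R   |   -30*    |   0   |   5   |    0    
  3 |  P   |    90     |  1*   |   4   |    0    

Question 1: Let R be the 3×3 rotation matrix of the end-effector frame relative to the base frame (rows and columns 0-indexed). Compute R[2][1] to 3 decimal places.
End-effector y-axis (col 1 of R) = (0.4330,0.7500,0.5000)
R[2][1] = 0.5000

0.500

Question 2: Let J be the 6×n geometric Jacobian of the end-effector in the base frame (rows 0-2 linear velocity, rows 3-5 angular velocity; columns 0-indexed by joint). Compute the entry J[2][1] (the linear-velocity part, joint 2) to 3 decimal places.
6.330

axis z_1 = (-0.8660,0.5000,0.0000); lever o_n−o_1 = (-4.0311,-4.9821,0.9641)
cross product → J_v[:, 1] = (0.4821,0.8349,6.3301)
J_ω[:, 1] = z_1
entry J[2][1] = 6.3301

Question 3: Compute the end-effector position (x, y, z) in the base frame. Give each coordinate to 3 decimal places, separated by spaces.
after link 1: o_1 = (-2.5000, -4.3301, 4.0000)
after link 2: o_2 = (-4.6651, -8.0801, 1.5000)
after link 3: o_3 = (-6.5311, -9.3122, 4.9641)

-6.531 -9.312 4.964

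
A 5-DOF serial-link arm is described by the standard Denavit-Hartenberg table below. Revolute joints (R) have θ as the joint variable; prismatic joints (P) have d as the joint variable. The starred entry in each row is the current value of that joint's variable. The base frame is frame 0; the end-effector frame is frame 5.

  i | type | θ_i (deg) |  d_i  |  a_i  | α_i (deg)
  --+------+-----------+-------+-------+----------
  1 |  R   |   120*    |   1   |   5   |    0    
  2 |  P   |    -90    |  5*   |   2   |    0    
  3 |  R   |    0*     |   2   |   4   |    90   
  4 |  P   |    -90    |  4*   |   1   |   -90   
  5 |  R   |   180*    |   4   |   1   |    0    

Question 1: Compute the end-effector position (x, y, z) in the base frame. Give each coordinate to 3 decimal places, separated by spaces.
8.160 5.866 8.000

after link 1: o_1 = (-2.5000, 4.3301, 1.0000)
after link 2: o_2 = (-0.7679, 5.3301, 6.0000)
after link 3: o_3 = (2.6962, 7.3301, 8.0000)
after link 4: o_4 = (4.6962, 3.8660, 7.0000)
after link 5: o_5 = (8.1603, 5.8660, 8.0000)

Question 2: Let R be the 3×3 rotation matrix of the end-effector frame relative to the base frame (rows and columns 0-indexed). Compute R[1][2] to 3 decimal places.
End-effector z-axis (col 2 of R) = (0.8660,0.5000,0.0000)
R[1][2] = 0.5000

0.500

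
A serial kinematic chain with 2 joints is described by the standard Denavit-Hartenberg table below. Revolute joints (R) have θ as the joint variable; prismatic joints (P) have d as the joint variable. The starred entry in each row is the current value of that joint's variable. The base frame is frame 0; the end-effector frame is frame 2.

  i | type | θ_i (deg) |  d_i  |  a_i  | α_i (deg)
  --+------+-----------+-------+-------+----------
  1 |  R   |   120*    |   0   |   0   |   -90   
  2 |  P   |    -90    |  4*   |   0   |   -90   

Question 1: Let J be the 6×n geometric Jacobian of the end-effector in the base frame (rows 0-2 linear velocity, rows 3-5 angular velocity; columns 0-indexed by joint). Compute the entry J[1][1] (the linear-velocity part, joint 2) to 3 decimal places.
prismatic axis z_1 = (-0.8660,-0.5000,0.0000)
J_v[:, 1] = z_1; J_ω[:, 1] = (0,0,0)
entry J[1][1] = -0.5000

-0.500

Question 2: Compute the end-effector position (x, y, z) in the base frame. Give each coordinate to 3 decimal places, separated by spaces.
after link 1: o_1 = (0.0000, 0.0000, 0.0000)
after link 2: o_2 = (-3.4641, -2.0000, 0.0000)

-3.464 -2.000 0.000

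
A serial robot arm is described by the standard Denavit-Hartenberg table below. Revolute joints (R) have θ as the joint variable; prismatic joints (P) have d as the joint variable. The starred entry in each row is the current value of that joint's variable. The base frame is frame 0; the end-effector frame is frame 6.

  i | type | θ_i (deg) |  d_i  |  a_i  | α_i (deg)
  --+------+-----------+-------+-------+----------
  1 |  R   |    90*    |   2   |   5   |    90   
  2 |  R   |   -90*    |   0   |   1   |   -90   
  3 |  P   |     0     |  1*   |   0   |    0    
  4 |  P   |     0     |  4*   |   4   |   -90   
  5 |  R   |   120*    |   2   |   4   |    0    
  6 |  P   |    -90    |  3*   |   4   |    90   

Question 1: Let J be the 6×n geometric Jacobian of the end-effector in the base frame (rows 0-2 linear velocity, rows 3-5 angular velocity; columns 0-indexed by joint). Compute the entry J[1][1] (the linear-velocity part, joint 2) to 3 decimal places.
axis z_1 = (1.0000,-0.0000,0.0000); lever o_n−o_1 = (-5.0000,-0.4641,-6.4641)
cross product → J_v[:, 1] = (0.0000,6.4641,-0.4641)
J_ω[:, 1] = z_1
entry J[1][1] = 6.4641

6.464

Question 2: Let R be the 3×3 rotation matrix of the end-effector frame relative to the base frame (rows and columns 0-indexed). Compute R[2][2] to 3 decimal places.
-0.500

End-effector z-axis (col 2 of R) = (0.0000,0.8660,-0.5000)
R[2][2] = -0.5000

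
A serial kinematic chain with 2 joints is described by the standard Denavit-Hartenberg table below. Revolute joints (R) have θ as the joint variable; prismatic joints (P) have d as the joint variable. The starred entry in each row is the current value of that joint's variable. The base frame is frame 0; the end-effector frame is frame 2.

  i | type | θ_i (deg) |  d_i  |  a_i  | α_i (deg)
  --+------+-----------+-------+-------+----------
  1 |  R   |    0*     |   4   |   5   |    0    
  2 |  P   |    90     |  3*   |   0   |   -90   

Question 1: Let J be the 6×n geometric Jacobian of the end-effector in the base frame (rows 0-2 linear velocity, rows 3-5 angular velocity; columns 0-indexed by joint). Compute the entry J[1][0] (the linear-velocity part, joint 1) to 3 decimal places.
axis z_0 = ẑ; lever o_n−o_0 = (5.0000,0.0000,7.0000)
cross product → J_v[:, 0] = (0.0000,5.0000,0.0000)
J_ω[:, 0] = z_0
entry J[1][0] = 5.0000

5.000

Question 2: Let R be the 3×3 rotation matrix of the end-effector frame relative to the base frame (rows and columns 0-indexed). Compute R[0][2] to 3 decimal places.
-1.000

End-effector z-axis (col 2 of R) = (-1.0000,0.0000,0.0000)
R[0][2] = -1.0000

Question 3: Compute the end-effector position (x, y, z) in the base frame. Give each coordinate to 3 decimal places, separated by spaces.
5.000 0.000 7.000

after link 1: o_1 = (5.0000, 0.0000, 4.0000)
after link 2: o_2 = (5.0000, 0.0000, 7.0000)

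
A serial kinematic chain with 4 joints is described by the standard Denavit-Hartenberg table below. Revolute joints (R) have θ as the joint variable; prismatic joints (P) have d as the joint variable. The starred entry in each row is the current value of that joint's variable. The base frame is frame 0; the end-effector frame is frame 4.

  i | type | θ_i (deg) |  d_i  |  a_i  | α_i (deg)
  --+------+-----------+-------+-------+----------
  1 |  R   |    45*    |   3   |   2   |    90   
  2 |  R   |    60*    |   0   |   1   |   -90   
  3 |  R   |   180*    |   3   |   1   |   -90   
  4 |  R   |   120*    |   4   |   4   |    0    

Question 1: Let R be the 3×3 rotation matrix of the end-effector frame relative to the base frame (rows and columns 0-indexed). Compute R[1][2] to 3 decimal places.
-0.707

End-effector z-axis (col 2 of R) = (0.7071,-0.7071,-0.0000)
R[1][2] = -0.7071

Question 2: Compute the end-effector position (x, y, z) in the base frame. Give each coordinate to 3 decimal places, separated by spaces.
after link 1: o_1 = (1.4142, 1.4142, 3.0000)
after link 2: o_2 = (1.7678, 1.7678, 3.8660)
after link 3: o_3 = (-0.4229, -0.4229, 4.5000)
after link 4: o_4 = (5.2340, -0.4229, 4.5000)

5.234 -0.423 4.500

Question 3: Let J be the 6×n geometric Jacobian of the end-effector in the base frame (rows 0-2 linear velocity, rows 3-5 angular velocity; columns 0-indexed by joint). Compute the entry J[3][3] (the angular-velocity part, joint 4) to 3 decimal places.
0.707

axis z_3 = (0.7071,-0.7071,-0.0000); lever o_n−o_3 = (5.6569,-0.0000,-0.0000)
cross product → J_v[:, 3] = (0.0000,0.0000,4.0000)
J_ω[:, 3] = z_3
entry J[3][3] = 0.7071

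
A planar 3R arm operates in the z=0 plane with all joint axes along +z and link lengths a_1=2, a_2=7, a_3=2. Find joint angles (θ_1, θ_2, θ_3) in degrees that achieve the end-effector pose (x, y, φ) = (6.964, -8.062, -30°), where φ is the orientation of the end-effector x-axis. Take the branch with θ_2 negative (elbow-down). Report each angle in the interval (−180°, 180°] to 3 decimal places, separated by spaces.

-29.988 -30.015 30.003

wrist centre = target − a_3·(cos φ, sin φ) = (5.2319, -7.0620)
cos θ_2 = (77.2451−2²−7²)/(2·2·7) = 0.8659; θ_2 = -30.0146° (elbow-down)
β = atan2(-7.0620,5.2319) = -53.4668°; ψ = atan2(-3.5015,8.0613) = -23.4785°
θ_1 = β − ψ = -29.9883°
θ_3 = φ − θ_1 − θ_2 = 30.0029° (wrapped to (-180°,180°])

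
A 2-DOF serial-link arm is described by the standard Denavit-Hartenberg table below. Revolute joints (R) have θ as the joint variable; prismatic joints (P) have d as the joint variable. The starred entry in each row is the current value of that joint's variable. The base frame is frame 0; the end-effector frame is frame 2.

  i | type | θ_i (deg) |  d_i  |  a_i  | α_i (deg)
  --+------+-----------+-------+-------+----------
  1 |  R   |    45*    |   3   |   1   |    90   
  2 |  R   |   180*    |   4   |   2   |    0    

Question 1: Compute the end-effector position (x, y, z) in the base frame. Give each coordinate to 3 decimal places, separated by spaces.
2.121 -3.536 3.000

after link 1: o_1 = (0.7071, 0.7071, 3.0000)
after link 2: o_2 = (2.1213, -3.5355, 3.0000)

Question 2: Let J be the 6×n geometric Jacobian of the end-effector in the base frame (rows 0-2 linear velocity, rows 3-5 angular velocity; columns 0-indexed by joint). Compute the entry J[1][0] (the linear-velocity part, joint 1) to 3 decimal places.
2.121

axis z_0 = ẑ; lever o_n−o_0 = (2.1213,-3.5355,3.0000)
cross product → J_v[:, 0] = (3.5355,2.1213,-0.0000)
J_ω[:, 0] = z_0
entry J[1][0] = 2.1213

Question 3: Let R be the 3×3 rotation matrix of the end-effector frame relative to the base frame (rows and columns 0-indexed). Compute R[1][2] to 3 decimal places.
-0.707

End-effector z-axis (col 2 of R) = (0.7071,-0.7071,0.0000)
R[1][2] = -0.7071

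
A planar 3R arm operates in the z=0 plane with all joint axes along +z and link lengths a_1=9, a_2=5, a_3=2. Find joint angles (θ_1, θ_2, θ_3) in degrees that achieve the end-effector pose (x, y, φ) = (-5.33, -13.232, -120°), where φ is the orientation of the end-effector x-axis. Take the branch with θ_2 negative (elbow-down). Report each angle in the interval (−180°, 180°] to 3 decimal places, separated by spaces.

-89.999 -60.002 30.001

wrist centre = target − a_3·(cos φ, sin φ) = (-4.3300, -11.4999)
cos θ_2 = (150.9977−9²−5²)/(2·9·5) = 0.5000; θ_2 = -60.0017° (elbow-down)
β = atan2(-11.4999,-4.3300) = -110.6325°; ψ = atan2(-4.3302,11.4999) = -20.6335°
θ_1 = β − ψ = -89.9990°
θ_3 = φ − θ_1 − θ_2 = 30.0007° (wrapped to (-180°,180°])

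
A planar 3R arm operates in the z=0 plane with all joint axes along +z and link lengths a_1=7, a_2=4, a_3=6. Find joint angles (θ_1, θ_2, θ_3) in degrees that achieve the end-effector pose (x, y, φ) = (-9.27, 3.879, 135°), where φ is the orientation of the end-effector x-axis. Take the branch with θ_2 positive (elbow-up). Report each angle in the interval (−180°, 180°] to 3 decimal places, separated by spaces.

149.998 134.993 -149.991

wrist centre = target − a_3·(cos φ, sin φ) = (-5.0274, -0.3636)
cos θ_2 = (25.4066−7²−4²)/(2·7·4) = -0.7070; θ_2 = 134.9934° (elbow-up)
β = atan2(-0.3636,-5.0274) = -175.8629°; ψ = atan2(2.8288,4.1719) = 34.1392°
θ_1 = β − ψ = -210.0021°
θ_3 = φ − θ_1 − θ_2 = -149.9913° (wrapped to (-180°,180°])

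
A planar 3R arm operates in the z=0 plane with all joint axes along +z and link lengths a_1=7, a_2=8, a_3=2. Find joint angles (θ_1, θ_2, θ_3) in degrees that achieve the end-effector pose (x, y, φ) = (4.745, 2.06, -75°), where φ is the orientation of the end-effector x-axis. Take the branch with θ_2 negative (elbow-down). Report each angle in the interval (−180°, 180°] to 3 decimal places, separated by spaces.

wrist centre = target − a_3·(cos φ, sin φ) = (4.2274, 3.9919)
cos θ_2 = (33.8055−7²−8²)/(2·7·8) = -0.7071; θ_2 = -134.9990° (elbow-down)
β = atan2(3.9919,4.2274) = 43.3587°; ψ = atan2(-5.6570,1.3432) = -76.6425°
θ_1 = β − ψ = 120.0012°
θ_3 = φ − θ_1 − θ_2 = -60.0022° (wrapped to (-180°,180°])

120.001 -134.999 -60.002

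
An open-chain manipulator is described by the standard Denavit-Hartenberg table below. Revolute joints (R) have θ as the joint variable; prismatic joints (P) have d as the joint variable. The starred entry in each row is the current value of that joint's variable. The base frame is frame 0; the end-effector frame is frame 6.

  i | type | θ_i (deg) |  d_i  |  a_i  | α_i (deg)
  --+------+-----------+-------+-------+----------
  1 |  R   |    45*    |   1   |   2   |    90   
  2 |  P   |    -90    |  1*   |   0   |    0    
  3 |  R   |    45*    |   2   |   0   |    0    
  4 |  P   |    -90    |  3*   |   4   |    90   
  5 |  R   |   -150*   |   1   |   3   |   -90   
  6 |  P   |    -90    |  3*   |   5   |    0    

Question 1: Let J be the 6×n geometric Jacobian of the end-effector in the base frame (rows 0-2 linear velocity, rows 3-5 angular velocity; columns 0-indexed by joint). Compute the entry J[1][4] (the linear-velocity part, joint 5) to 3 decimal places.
-1.273

axis z_4 = (-0.5000,-0.5000,0.7071); lever o_n−o_4 = (-5.3487,0.4468,5.0191)
cross product → J_v[:, 4] = (-2.8255,-1.2726,-2.8978)
J_ω[:, 4] = z_4
entry J[1][4] = -1.2726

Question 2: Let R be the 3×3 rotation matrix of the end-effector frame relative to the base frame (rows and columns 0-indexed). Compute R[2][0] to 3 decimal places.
0.707

End-effector x-axis (col 0 of R) = (-0.5000,-0.5000,0.7071)
R[2][0] = 0.7071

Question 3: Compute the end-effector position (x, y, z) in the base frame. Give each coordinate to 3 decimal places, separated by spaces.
after link 1: o_1 = (1.4142, 1.4142, 1.0000)
after link 2: o_2 = (2.1213, 0.7071, 1.0000)
after link 3: o_3 = (3.5355, -0.7071, 1.0000)
after link 4: o_4 = (3.6569, -4.8284, -1.8284)
after link 5: o_5 = (3.3952, -2.9687, 0.7158)
after link 6: o_6 = (-1.6919, -4.3816, 3.1907)

-1.692 -4.382 3.191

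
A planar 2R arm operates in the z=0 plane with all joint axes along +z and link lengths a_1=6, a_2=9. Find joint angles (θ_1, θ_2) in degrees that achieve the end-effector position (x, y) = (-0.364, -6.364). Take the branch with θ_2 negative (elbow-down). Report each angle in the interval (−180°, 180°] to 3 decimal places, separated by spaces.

-0.001 -135.000

cos θ_2 = (40.6330−6²−9²)/(2·6·9) = -0.7071; θ_2 = -134.9996° (elbow-down)
β = atan2(-6.3640,-0.3640) = -93.2736°; ψ = atan2(-6.3640,-0.3639) = -93.2728°
θ_1 = β − ψ = -0.0007°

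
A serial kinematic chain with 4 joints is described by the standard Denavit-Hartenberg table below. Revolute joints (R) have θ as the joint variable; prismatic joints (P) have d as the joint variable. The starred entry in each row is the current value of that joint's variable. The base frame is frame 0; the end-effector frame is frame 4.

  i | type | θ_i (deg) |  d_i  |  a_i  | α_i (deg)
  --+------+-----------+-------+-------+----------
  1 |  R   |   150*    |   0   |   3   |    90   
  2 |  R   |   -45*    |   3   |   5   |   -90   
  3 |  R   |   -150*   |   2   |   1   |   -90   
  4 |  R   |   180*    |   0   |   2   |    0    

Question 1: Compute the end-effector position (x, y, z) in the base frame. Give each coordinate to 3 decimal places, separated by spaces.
-6.165 6.446 -2.734

after link 1: o_1 = (-2.5981, 1.5000, 0.0000)
after link 2: o_2 = (-4.1599, 5.8658, -3.5355)
after link 3: o_3 = (-4.6044, 6.6998, -1.5089)
after link 4: o_4 = (-6.1650, 6.4461, -2.7337)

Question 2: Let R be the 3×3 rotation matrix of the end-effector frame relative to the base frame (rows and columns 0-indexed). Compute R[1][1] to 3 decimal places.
End-effector y-axis (col 1 of R) = (-0.6124,0.3536,0.7071)
R[1][1] = 0.3536

0.354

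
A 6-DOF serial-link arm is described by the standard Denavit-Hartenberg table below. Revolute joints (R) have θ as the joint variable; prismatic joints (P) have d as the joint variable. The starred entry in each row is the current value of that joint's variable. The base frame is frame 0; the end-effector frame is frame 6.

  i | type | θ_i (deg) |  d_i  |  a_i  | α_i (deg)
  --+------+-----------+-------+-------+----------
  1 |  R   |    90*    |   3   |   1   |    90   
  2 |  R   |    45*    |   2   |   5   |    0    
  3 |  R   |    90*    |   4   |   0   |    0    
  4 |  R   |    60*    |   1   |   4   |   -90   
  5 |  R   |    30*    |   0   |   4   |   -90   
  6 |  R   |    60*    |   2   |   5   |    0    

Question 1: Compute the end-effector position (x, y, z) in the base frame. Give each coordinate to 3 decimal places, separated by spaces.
2.018 -4.920 8.485

after link 1: o_1 = (0.0000, 1.0000, 3.0000)
after link 2: o_2 = (2.0000, 4.5355, 6.5355)
after link 3: o_3 = (6.0000, 4.5355, 6.5355)
after link 4: o_4 = (7.0000, 0.6718, 5.5003)
after link 5: o_5 = (5.0000, -2.6742, 4.6037)
after link 6: o_6 = (2.0179, -4.9203, 8.4847)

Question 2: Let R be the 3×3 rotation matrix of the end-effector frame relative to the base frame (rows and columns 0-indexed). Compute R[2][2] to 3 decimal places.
End-effector z-axis (col 2 of R) = (-0.8660,0.4830,0.1294)
R[2][2] = 0.1294

0.129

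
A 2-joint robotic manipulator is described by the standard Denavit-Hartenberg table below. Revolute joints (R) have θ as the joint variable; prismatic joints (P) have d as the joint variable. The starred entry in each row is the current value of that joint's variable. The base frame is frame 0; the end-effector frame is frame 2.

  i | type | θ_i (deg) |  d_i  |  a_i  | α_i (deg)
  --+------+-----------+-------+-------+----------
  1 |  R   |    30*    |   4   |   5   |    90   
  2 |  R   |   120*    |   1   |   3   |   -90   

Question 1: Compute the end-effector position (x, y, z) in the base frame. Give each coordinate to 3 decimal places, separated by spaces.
after link 1: o_1 = (4.3301, 2.5000, 4.0000)
after link 2: o_2 = (3.5311, 0.8840, 6.5981)

3.531 0.884 6.598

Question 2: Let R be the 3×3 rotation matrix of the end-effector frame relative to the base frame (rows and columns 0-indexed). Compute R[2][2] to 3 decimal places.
End-effector z-axis (col 2 of R) = (-0.7500,-0.4330,-0.5000)
R[2][2] = -0.5000

-0.500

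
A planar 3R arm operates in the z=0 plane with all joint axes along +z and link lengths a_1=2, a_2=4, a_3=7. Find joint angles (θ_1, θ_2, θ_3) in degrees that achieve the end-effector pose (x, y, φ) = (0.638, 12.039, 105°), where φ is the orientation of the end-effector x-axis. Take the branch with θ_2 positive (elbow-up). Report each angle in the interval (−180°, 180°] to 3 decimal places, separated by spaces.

44.982 30.022 29.997

wrist centre = target − a_3·(cos φ, sin φ) = (2.4497, 5.2775)
cos θ_2 = (33.8534−2²−4²)/(2·2·4) = 0.8658; θ_2 = 30.0215° (elbow-up)
β = atan2(5.2775,2.4497) = 65.1001°; ψ = atan2(2.0013,5.4634) = 20.1185°
θ_1 = β − ψ = 44.9816°
θ_3 = φ − θ_1 − θ_2 = 29.9969° (wrapped to (-180°,180°])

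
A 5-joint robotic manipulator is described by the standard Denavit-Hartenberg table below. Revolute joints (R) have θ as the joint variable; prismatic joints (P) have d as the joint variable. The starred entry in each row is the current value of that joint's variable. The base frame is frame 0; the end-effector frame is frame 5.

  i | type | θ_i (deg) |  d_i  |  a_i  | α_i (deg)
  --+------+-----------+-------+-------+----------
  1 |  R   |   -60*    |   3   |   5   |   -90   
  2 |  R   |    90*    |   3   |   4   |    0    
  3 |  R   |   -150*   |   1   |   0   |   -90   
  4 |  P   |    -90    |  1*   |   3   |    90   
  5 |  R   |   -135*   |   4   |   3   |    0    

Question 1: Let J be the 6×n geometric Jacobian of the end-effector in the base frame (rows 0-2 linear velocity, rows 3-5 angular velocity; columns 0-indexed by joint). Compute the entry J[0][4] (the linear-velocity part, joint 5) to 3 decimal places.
axis z_4 = (-0.2500,0.4330,-0.8660); lever o_n−o_4 = (-3.7557,2.2624,-2.4034)
cross product → J_v[:, 4] = (0.9186,2.6517,1.0607)
J_ω[:, 4] = z_4
entry J[0][4] = 0.9186

0.919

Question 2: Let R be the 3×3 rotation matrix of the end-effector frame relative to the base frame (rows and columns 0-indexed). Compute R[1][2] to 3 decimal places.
0.433

End-effector z-axis (col 2 of R) = (-0.2500,0.4330,-0.8660)
R[1][2] = 0.4330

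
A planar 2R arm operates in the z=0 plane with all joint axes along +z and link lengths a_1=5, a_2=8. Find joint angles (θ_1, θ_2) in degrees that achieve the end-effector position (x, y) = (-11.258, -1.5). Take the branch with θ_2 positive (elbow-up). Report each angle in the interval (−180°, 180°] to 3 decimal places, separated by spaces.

149.996 60.006

cos θ_2 = (128.9926−5²−8²)/(2·5·8) = 0.4999; θ_2 = 60.0061° (elbow-up)
β = atan2(-1.5000,-11.2580) = -172.4107°; ψ = atan2(6.9286,8.9993) = 37.5931°
θ_1 = β − ψ = -210.0038°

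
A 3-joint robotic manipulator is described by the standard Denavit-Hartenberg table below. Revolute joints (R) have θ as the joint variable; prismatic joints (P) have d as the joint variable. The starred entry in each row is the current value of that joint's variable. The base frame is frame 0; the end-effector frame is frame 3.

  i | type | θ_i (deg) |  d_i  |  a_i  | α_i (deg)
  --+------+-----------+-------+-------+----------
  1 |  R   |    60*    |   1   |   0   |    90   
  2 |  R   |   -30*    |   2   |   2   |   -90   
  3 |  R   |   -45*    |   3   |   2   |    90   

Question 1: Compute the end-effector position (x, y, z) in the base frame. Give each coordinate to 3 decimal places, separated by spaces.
after link 1: o_1 = (0.0000, 0.0000, 1.0000)
after link 2: o_2 = (2.5981, 0.5000, 0.0000)
after link 3: o_3 = (5.1852, 2.1526, 1.8910)

5.185 2.153 1.891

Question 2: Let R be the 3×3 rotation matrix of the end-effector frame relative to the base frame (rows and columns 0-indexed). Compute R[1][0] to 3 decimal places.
End-effector x-axis (col 0 of R) = (0.9186,0.1768,-0.3536)
R[1][0] = 0.1768

0.177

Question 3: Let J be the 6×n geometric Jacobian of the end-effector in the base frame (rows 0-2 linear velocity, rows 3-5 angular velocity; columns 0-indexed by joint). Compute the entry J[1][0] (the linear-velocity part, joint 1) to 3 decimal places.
axis z_0 = ẑ; lever o_n−o_0 = (5.1852,2.1526,1.8910)
cross product → J_v[:, 0] = (-2.1526,5.1852,0.0000)
J_ω[:, 0] = z_0
entry J[1][0] = 5.1852

5.185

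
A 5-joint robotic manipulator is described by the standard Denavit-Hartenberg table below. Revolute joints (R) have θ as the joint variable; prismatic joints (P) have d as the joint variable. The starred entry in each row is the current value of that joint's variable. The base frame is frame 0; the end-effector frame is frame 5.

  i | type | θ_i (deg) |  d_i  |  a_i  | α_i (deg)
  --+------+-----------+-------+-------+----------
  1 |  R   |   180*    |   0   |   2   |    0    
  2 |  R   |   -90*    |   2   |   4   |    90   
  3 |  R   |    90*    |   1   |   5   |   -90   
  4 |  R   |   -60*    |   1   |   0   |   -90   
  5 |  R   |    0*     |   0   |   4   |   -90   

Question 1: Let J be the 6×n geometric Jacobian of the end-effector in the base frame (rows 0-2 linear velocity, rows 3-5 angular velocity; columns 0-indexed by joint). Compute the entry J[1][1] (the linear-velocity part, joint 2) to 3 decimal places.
axis z_1 = (0.0000,0.0000,1.0000); lever o_n−o_1 = (4.4641,3.0000,9.0000)
cross product → J_v[:, 1] = (-3.0000,4.4641,0.0000)
J_ω[:, 1] = z_1
entry J[1][1] = 4.4641

4.464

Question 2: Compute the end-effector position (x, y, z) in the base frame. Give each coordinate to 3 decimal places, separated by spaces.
2.464 3.000 9.000

after link 1: o_1 = (-2.0000, 0.0000, 0.0000)
after link 2: o_2 = (-2.0000, 4.0000, 2.0000)
after link 3: o_3 = (-1.0000, 4.0000, 7.0000)
after link 4: o_4 = (-1.0000, 3.0000, 7.0000)
after link 5: o_5 = (2.4641, 3.0000, 9.0000)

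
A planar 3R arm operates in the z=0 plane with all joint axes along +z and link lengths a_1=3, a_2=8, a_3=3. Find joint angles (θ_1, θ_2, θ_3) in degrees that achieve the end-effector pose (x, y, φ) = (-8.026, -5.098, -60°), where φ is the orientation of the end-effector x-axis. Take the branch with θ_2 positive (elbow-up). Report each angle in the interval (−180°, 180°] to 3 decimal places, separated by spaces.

149.994 60.008 89.998

wrist centre = target − a_3·(cos φ, sin φ) = (-9.5260, -2.4999)
cos θ_2 = (96.9943−3²−8²)/(2·3·8) = 0.4999; θ_2 = 60.0079° (elbow-up)
β = atan2(-2.4999,-9.5260) = -165.2954°; ψ = atan2(6.9288,6.9990) = 44.7108°
θ_1 = β − ψ = -210.0062°
θ_3 = φ − θ_1 − θ_2 = 89.9983° (wrapped to (-180°,180°])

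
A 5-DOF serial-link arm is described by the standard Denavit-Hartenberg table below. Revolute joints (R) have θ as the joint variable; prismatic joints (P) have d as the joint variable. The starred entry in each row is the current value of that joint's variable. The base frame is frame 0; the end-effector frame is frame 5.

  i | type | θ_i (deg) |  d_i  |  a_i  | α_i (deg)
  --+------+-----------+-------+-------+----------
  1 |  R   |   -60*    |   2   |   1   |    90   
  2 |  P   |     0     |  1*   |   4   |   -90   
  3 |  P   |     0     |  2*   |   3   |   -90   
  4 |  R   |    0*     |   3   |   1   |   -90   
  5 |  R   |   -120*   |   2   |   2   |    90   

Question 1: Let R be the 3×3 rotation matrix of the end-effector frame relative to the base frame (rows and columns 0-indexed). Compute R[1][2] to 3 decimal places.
End-effector z-axis (col 2 of R) = (-0.8660,0.5000,-0.0000)
R[1][2] = 0.5000

0.500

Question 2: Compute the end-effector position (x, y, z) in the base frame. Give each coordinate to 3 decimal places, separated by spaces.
7.232 -5.062 2.000

after link 1: o_1 = (0.5000, -0.8660, 2.0000)
after link 2: o_2 = (1.6340, -4.8301, 2.0000)
after link 3: o_3 = (3.1340, -7.4282, 4.0000)
after link 4: o_4 = (6.2321, -6.7942, 4.0000)
after link 5: o_5 = (7.2321, -5.0622, 2.0000)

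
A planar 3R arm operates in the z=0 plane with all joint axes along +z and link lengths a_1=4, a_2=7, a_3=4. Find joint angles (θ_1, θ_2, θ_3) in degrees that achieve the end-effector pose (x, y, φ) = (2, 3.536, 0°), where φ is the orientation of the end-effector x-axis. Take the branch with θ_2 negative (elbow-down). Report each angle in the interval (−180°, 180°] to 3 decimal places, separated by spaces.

wrist centre = target − a_3·(cos φ, sin φ) = (-2.0000, 3.5360)
cos θ_2 = (16.5033−4²−7²)/(2·4·7) = -0.8660; θ_2 = -149.9985° (elbow-down)
β = atan2(3.5360,-2.0000) = 119.4930°; ψ = atan2(-3.5002,-2.0621) = -120.5041°
θ_1 = β − ψ = 239.9971°
θ_3 = φ − θ_1 − θ_2 = -89.9986° (wrapped to (-180°,180°])

-120.003 -149.999 -89.999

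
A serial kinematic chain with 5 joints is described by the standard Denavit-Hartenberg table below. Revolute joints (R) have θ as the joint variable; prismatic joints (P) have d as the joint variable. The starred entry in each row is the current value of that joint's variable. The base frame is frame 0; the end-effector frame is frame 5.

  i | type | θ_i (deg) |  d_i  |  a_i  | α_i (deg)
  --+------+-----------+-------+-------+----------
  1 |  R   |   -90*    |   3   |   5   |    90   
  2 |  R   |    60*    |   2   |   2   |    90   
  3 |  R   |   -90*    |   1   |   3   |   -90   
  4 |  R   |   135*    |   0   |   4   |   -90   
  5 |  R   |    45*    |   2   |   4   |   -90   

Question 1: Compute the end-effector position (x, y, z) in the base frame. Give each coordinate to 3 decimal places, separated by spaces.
-5.243 -2.495 3.490

after link 1: o_1 = (0.0000, -5.0000, 3.0000)
after link 2: o_2 = (-2.0000, -6.0000, 4.7321)
after link 3: o_3 = (1.0000, -6.8660, 4.2321)
after link 4: o_4 = (-1.8284, -4.4165, 5.6463)
after link 5: o_5 = (-5.2426, -2.4950, 3.4897)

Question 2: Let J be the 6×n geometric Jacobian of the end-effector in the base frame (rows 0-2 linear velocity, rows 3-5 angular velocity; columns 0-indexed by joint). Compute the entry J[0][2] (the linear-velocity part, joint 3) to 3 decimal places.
axis z_2 = (-0.0000,-0.8660,-0.5000); lever o_n−o_2 = (-3.2426,3.5050,-1.2424)
cross product → J_v[:, 2] = (2.8284,1.6213,-2.8082)
J_ω[:, 2] = z_2
entry J[0][2] = 2.8284

2.828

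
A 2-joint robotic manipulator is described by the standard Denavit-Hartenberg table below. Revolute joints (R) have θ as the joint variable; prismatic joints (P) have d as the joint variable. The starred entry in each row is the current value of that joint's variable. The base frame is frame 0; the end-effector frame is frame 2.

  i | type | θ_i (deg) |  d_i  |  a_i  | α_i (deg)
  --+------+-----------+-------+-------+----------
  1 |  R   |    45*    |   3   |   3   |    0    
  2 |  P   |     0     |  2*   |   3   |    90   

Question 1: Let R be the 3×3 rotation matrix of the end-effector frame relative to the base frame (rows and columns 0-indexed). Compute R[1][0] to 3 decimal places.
End-effector x-axis (col 0 of R) = (0.7071,0.7071,0.0000)
R[1][0] = 0.7071

0.707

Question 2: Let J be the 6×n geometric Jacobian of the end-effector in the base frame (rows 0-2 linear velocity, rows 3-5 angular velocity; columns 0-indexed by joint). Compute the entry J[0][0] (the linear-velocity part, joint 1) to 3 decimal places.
axis z_0 = ẑ; lever o_n−o_0 = (4.2426,4.2426,5.0000)
cross product → J_v[:, 0] = (-4.2426,4.2426,0.0000)
J_ω[:, 0] = z_0
entry J[0][0] = -4.2426

-4.243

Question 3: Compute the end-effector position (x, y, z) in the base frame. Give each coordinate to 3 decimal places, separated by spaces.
after link 1: o_1 = (2.1213, 2.1213, 3.0000)
after link 2: o_2 = (4.2426, 4.2426, 5.0000)

4.243 4.243 5.000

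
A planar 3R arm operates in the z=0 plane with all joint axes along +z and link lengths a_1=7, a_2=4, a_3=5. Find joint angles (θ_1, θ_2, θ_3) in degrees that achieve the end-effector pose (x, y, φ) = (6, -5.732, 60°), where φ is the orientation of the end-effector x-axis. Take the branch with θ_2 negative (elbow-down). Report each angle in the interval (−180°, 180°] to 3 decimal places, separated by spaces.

wrist centre = target − a_3·(cos φ, sin φ) = (3.5000, -10.0621)
cos θ_2 = (113.4964−7²−4²)/(2·7·4) = 0.8660; θ_2 = -30.0021° (elbow-down)
β = atan2(-10.0621,3.5000) = -70.8203°; ψ = atan2(-2.0001,10.4640) = -10.8212°
θ_1 = β − ψ = -59.9992°
θ_3 = φ − θ_1 − θ_2 = 150.0013° (wrapped to (-180°,180°])

-59.999 -30.002 150.001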